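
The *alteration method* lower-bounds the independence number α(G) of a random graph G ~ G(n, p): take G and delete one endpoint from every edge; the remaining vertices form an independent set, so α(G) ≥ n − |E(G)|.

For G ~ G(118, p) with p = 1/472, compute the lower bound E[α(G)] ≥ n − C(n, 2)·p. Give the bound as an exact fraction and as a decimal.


E[|E(G)|] = C(118, 2)·p = 6903 · (1/472) = 117/8.
E[α(G)] ≥ n − E[|E(G)|] = 118 − 117/8 = 827/8.
Numerically: ≈ 103.3750.
(This is only a lower bound; the true E[α(G)] may be larger.)

E[α(G)] ≥ 827/8 ≈ 103.3750.


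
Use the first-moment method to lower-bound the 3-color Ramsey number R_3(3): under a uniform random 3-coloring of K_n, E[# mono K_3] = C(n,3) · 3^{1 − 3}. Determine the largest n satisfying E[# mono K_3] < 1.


We need C(n, 3) · 3^{1 − 3} < 1, i.e. C(n, 3) < 3^{3 − 1} = 9.
Check values of n near the boundary:
  n = 3: C(3, 3) = 1; 1 < 9? YES
  n = 4: C(4, 3) = 4; 4 < 9? YES
  n = 5: C(5, 3) = 10; 10 < 9? NO
  n = 6: C(6, 3) = 20; 20 < 9? NO
  n = 7: C(7, 3) = 35; 35 < 9? NO
The largest n with C(n, 3) < 9 is n = 4 (where E[X] = 4/9 ≈ 0.444). Hence R_3(3) > 4, i.e. R_3(3) ≥ 5.

Largest n = 4; hence R_3(3) > 4.


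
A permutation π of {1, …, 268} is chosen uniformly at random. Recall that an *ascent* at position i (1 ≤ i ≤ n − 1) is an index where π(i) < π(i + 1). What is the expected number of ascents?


Write X = Σ X_I over i = 1, …, 267, with X_I the indicator of one ascent.
There are 267 indicators.
For each fixed i, the pair (π(i), π(i+1)) is a uniformly random ordered pair of distinct values from {1, …, 268}; by symmetry P[π(i) < π(i+1)] = 1/2.
By linearity: E[X] = 267 · (1/2) = (268 − 1) · (1/2) = 267/2 ≈ 133.500000.

E[X] = 267/2 = 133.500000.


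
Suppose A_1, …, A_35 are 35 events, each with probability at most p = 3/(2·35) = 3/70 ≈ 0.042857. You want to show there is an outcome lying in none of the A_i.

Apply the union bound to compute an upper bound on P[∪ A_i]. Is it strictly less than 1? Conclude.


Union bound: P[∪_{i=1}^{35} A_i] ≤ Σ_i P[A_i] ≤ 35·p = 35·(3/70) = 3/2.
Numerically: 3/2 ≈ 1.500000.
Is 3/2 < 1? NO.
Since the bound 3/2 is ≥ 1, the union bound is uninformative here; it does NOT by itself certify existence.

35·p = 3/2 ≈ 1.500000; existence NOT certified by the union bound.


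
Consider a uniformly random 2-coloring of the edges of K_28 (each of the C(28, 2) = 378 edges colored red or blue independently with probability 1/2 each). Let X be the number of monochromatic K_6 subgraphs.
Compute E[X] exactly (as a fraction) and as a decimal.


Let X = Σ_S X_S over the C(28, 6) = 376740 subsets S of size 6, where X_S = 1 if the K_6 on S is monochromatic.
For a fixed S, the K_6 on S has C(6, 2) = 15 edges. P[all 15 edges red] = (1/2)^15, and likewise for blue, so P[monochromatic] = 2·(1/2)^15 = 2^{1 − 15} = 1/16384.
By linearity of expectation: E[X] = C(28, 6) · 2^{1 − 15} = 376740 · 1/16384 = 94185/4096.
Numerically: E[X] ≈ 22.9944.

E[X] = C(28,6)·2^(1−C(6,2)) = 94185/4096 ≈ 22.9944.


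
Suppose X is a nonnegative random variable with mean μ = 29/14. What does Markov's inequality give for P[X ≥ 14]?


μ = E[X] = 29/14, a = 14.
Markov: P[X ≥ 14] ≤ μ/a = (29/14)/14 = 29/196.
Numerically: ≈ 0.1480.
(Since a = 14 > μ = 2.0714, the bound 29/196 is < 1 and informative.)

P[X ≥ 14] ≤ 29/196 ≈ 0.1480.


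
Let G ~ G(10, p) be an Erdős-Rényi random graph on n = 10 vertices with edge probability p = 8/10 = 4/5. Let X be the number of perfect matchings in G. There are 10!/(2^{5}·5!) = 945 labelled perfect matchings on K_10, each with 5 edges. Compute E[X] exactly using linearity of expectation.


K_10 has 10!/(2^{5}·5!) = 945 labelled perfect matchings.
For each such perfect matching H, let X_H = 1 if all 5 edges of H are present in G. Then P[X_H = 1] = p^{5} = (4/5)^{5} = 1024/3125.
By linearity of expectation: E[X] = Σ_H E[X_H] = 945 · p^{5} = 945 · 1024/3125 = 193536/625.
Numerically: E[X] ≈ 310.

E[X] = 945 · (4/5)^{5} = 193536/625 ≈ 310.


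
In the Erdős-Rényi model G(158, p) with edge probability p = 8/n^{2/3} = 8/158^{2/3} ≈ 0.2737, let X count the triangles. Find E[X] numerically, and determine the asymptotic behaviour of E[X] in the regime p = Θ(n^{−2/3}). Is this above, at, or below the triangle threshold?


Number of potential triangles: C(158, 3) = 644956.
Each occurs with probability p³ ≈ (0.2737)³ ≈ 2.050953e-02.
By linearity: E[X] = C(158, 3)·p³ ≈ 644956 · 2.050953e-02 ≈ 13227.7468.
Since α = 2/3 < 1, p = c/n^{2/3} ≫ 1/n is above the triangle threshold p ~ 1/n. Asymptotically E[X] ~ (c³/6)·n^{3(1−α)} = (8³/6)·n^{1} → ∞; triangles are abundant w.h.p.

E[X] ≈ 13227.7468; in regime p = Θ(1/n^{2/3}) E[X] diverges (above the triangle threshold p ~ 1/n).


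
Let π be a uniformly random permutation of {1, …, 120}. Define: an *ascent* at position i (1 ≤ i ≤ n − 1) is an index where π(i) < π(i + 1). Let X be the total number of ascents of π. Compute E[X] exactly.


Write X = Σ X_I over i = 1, …, 119, with X_I the indicator of one ascent.
There are 119 indicators.
For each fixed i, the pair (π(i), π(i+1)) is a uniformly random ordered pair of distinct values from {1, …, 120}; by symmetry P[π(i) < π(i+1)] = 1/2.
By linearity: E[X] = 119 · (1/2) = (120 − 1) · (1/2) = 119/2 ≈ 59.5000.

E[X] = 119/2 = 59.5000.


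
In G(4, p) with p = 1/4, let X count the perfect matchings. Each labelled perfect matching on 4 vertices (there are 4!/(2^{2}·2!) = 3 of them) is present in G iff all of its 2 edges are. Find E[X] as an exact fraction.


K_4 has 4!/(2^{2}·2!) = 3 labelled perfect matchings.
For each such perfect matching H, let X_H = 1 if all 2 edges of H are present in G. Then P[X_H = 1] = p^{2} = (1/4)^{2} = 1/16.
Summing the indicators: E[X] = Σ_H E[X_H] = 3 · p^{2} = 3 · 1/16 = 3/16.
Numerically: E[X] ≈ 0.1875.

E[X] = 3 · (1/4)^{2} = 3/16 ≈ 0.1875.


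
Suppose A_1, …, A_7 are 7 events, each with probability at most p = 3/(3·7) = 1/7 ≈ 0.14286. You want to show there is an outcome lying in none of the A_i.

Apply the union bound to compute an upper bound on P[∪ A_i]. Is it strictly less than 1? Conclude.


Union bound: P[∪_{i=1}^{7} A_i] ≤ Σ_i P[A_i] ≤ 7·p = 7·(1/7) = 1.
Numerically: 1 ≈ 1.00000.
Is 1 < 1? NO.
Since the bound 1 is ≥ 1, the union bound is uninformative here; it does NOT by itself certify existence.

7·p = 1 ≈ 1.00000; existence NOT certified by the union bound.


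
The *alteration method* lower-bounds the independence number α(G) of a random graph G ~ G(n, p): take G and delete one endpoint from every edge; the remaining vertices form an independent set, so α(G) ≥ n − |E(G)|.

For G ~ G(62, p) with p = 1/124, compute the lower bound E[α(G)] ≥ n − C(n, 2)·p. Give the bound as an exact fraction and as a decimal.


E[|E(G)|] = C(62, 2)·p = 1891 · (1/124) = 61/4.
E[α(G)] ≥ n − E[|E(G)|] = 62 − 61/4 = 187/4.
Numerically: ≈ 46.7500.
(This is only a lower bound; the true E[α(G)] may be larger.)

E[α(G)] ≥ 187/4 ≈ 46.7500.


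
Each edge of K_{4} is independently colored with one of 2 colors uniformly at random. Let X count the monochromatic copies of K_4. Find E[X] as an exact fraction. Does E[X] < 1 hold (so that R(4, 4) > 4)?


E[X] = C(4, 4) · 2^{1 − 6} = 1 · 2^{−5} = 1/32.
As a reduced fraction: E[X] = 1/32 ≈ 0.03125.
Is E[X] < 1? YES.
Since E[X] < 1, there exists a 2-coloring of K_{4} with no monochromatic K_4; hence R(4, 4) > 4.

E[X] = 1/32 ≈ 0.03125; E[X] < 1, so R(4, 4) > 4.


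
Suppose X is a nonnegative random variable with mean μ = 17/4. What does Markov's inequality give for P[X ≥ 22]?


μ = E[X] = 17/4, a = 22.
Markov: P[X ≥ 22] ≤ μ/a = (17/4)/22 = 17/88.
Numerically: ≈ 0.193.
(Since a = 22 > μ = 4.250, the bound 17/88 is < 1 and informative.)

P[X ≥ 22] ≤ 17/88 ≈ 0.193.


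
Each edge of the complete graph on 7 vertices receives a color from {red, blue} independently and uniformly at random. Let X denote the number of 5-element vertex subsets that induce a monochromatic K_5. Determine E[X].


Let X = Σ_S X_S over the C(7, 5) = 21 subsets S of size 5, where X_S = 1 if the K_5 on S is monochromatic.
For a fixed S, the K_5 on S has C(5, 2) = 10 edges. P[all 10 edges red] = (1/2)^10, and likewise for blue, so P[monochromatic] = 2·(1/2)^10 = 2^{1 − 10} = 1/512.
By linearity: E[X] = C(7, 5) · 2^{1 − 10} = 21 · 1/512 = 21/512.
Numerically: E[X] ≈ 0.041.

E[X] = C(7,5)·2^(1−C(5,2)) = 21/512 ≈ 0.041.


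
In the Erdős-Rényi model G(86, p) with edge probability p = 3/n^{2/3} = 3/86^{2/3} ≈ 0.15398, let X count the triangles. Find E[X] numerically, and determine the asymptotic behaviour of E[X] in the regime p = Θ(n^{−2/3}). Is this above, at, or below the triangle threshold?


Number of potential triangles: C(86, 3) = 102340.
Each occurs with probability p³ ≈ (0.15398)³ ≈ 3.6506220e-03.
By linearity: E[X] = C(86, 3)·p³ ≈ 102340 · 3.6506220e-03 ≈ 373.60465.
Since α = 2/3 < 1, p = c/n^{2/3} ≫ 1/n is above the triangle threshold p ~ 1/n. Asymptotically E[X] ~ (c³/6)·n^{3(1−α)} = (3³/6)·n^{1} → ∞; triangles are abundant w.h.p.

E[X] ≈ 373.60465; in regime p = Θ(1/n^{2/3}) E[X] diverges (above the triangle threshold p ~ 1/n).


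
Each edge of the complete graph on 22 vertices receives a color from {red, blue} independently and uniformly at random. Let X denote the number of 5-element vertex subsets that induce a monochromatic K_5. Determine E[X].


Let X = Σ_S X_S over the C(22, 5) = 26334 subsets S of size 5, where X_S = 1 if the K_5 on S is monochromatic.
For a fixed S, the K_5 on S has C(5, 2) = 10 edges. P[all 10 edges red] = (1/2)^10, and likewise for blue, so P[monochromatic] = 2·(1/2)^10 = 2^{1 − 10} = 1/512.
By linearity: E[X] = C(22, 5) · 2^{1 − 10} = 26334 · 1/512 = 13167/256.
Numerically: E[X] ≈ 51.4336.

E[X] = C(22,5)·2^(1−C(5,2)) = 13167/256 ≈ 51.4336.


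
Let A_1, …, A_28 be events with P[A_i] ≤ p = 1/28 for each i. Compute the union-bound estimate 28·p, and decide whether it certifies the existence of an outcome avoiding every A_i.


Union bound: P[∪_{i=1}^{28} A_i] ≤ Σ_i P[A_i] ≤ 28·p = 28·(1/28) = 1.
Numerically: 1 ≈ 1.000000.
Is 1 < 1? NO.
Since the bound 1 is ≥ 1, the union bound is uninformative here; it does NOT by itself certify existence.

28·p = 1 ≈ 1.000000; existence NOT certified by the union bound.


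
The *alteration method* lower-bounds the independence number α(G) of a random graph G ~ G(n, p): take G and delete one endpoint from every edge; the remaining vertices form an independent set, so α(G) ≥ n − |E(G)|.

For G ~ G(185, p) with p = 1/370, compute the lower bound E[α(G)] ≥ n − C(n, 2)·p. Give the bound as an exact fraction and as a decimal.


E[|E(G)|] = C(185, 2)·p = 17020 · (1/370) = 46.
E[α(G)] ≥ n − E[|E(G)|] = 185 − 46 = 139.
Numerically: ≈ 139.0000.
(This is only a lower bound; the true E[α(G)] may be larger.)

E[α(G)] ≥ 139 ≈ 139.0000.


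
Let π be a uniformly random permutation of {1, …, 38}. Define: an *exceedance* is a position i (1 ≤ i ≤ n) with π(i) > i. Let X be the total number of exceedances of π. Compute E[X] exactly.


Write X = Σ_{i=1}^{38} X_i, where X_i = 1_{π(i) > i}.
For each fixed i, π(i) is uniform over {1, …, 38} (marginal of a uniform permutation), so P[π(i) > i] = (n − i)/n. Summing: Σ_{i=1}^{38} (n − i)/n = (0 + 1 + … + 37)/38 = 38(38 − 1)/(2·38) = (38 − 1)/2.
Hence E[X] = Σ_{i=1}^{38} (38 − i)/38 = 37/2 ≈ 18.500000.

E[X] = 37/2 = 18.500000.


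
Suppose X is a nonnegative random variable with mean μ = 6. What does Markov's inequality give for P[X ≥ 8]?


μ = E[X] = 6, a = 8.
Markov: P[X ≥ 8] ≤ μ/a = (6)/8 = 3/4.
Numerically: ≈ 0.750000.
(Since a = 8 > μ = 6.000000, the bound 3/4 is < 1 and informative.)

P[X ≥ 8] ≤ 3/4 ≈ 0.750000.


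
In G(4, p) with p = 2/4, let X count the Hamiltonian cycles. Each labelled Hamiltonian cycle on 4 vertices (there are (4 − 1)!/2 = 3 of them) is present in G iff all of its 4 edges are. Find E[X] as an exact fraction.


K_4 has (4 − 1)!/2 = 3 labelled Hamiltonian cycles.
For each such Hamiltonian cycle H, let X_H = 1 if all 4 edges of H are present in G. Then P[X_H = 1] = p^{4} = (1/2)^{4} = 1/16.
By linearity: E[X] = Σ_H E[X_H] = 3 · p^{4} = 3 · 1/16 = 3/16.
Numerically: E[X] ≈ 0.188.

E[X] = 3 · (1/2)^{4} = 3/16 ≈ 0.188.


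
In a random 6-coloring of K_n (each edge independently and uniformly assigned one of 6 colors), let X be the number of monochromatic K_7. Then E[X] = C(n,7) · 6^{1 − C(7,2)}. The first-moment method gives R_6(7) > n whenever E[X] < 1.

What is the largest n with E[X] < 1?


We need C(n, 7) · 6^{1 − 21} < 1, i.e. C(n, 7) < 6^{21 − 1} = 3656158440062976.
Check values of n near the boundary:
  n = 562: C(562, 7) = 3384017972944752; 3384017972944752 < 3656158440062976? YES
  n = 563: C(563, 7) = 3426622515769596; 3426622515769596 < 3656158440062976? YES
  n = 564: C(564, 7) = 3469685994423792; 3469685994423792 < 3656158440062976? YES
  n = 565: C(565, 7) = 3513212521235560; 3513212521235560 < 3656158440062976? YES
  n = 566: C(566, 7) = 3557206237959440; 3557206237959440 < 3656158440062976? YES
  n = 567: C(567, 7) = 3601671315933933; 3601671315933933 < 3656158440062976? YES
  n = 568: C(568, 7) = 3646611956239704; 3646611956239704 < 3656158440062976? YES
  n = 569: C(569, 7) = 3692032389858348; 3692032389858348 < 3656158440062976? NO
  n = 570: C(570, 7) = 3737936877831720; 3737936877831720 < 3656158440062976? NO
  n = 571: C(571, 7) = 3784329711421830; 3784329711421830 < 3656158440062976? NO
The largest n with C(n, 7) < 3656158440062976 is n = 568 (where E[X] = 16882462760369/16926659444736 ≈ 0.997). Hence R_6(7) > 568, i.e. R_6(7) ≥ 569.

Largest n = 568; hence R_6(7) > 568.


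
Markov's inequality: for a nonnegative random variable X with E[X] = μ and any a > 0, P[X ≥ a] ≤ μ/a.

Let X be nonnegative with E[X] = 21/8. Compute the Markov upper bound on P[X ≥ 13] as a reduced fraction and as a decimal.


μ = E[X] = 21/8, a = 13.
Markov: P[X ≥ 13] ≤ μ/a = (21/8)/13 = 21/104.
Numerically: ≈ 0.2019.
(Since a = 13 > μ = 2.6250, the bound 21/104 is < 1 and informative.)

P[X ≥ 13] ≤ 21/104 ≈ 0.2019.


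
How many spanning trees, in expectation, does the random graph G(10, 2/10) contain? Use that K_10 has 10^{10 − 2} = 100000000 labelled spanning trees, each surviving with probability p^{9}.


K_10 has 10^{10 − 2} = 100000000 labelled spanning trees.
For each such spanning tree H, let X_H = 1 if all 9 edges of H are present in G. Then P[X_H = 1] = p^{9} = (1/5)^{9} = 1/1953125.
By linearity of expectation: E[X] = Σ_H E[X_H] = 100000000 · p^{9} = 100000000 · 1/1953125 = 256/5.
Numerically: E[X] ≈ 51.2.

E[X] = 100000000 · (1/5)^{9} = 256/5 ≈ 51.2.


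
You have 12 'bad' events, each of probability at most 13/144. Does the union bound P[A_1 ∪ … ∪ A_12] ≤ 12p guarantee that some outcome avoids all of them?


Union bound: P[∪_{i=1}^{12} A_i] ≤ Σ_i P[A_i] ≤ 12·p = 12·(13/144) = 13/12.
Numerically: 13/12 ≈ 1.08333.
Is 13/12 < 1? NO.
Since the bound 13/12 is ≥ 1, the union bound is uninformative here; it does NOT by itself certify existence.

12·p = 13/12 ≈ 1.08333; existence NOT certified by the union bound.


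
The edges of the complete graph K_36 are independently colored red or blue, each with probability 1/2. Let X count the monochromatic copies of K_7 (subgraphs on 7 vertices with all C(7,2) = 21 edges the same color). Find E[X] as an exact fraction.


Let X = Σ_S X_S over the C(36, 7) = 8347680 subsets S of size 7, where X_S = 1 if the K_7 on S is monochromatic.
For a fixed S, the K_7 on S has C(7, 2) = 21 edges. P[all 21 edges red] = (1/2)^21, and likewise for blue, so P[monochromatic] = 2·(1/2)^21 = 2^{1 − 21} = 1/1048576.
By linearity: E[X] = C(36, 7) · 2^{1 − 21} = 8347680 · 1/1048576 = 260865/32768.
Numerically: E[X] ≈ 7.961.

E[X] = C(36,7)·2^(1−C(7,2)) = 260865/32768 ≈ 7.961.


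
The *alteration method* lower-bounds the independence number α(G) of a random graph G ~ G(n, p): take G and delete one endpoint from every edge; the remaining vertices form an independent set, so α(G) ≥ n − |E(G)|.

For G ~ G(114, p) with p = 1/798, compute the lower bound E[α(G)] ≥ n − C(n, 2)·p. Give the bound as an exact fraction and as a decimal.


E[|E(G)|] = C(114, 2)·p = 6441 · (1/798) = 113/14.
E[α(G)] ≥ n − E[|E(G)|] = 114 − 113/14 = 1483/14.
Numerically: ≈ 105.928571.
(This is only a lower bound; the true E[α(G)] may be larger.)

E[α(G)] ≥ 1483/14 ≈ 105.928571.


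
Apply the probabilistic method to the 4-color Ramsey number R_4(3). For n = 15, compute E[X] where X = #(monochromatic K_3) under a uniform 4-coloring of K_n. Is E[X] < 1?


E[X] = C(15, 3) · 4^{1 − 3} = 455 · 4^{−2} = 455/16.
As a reduced fraction: E[X] = 455/16 ≈ 28.437500.
Is E[X] < 1? NO.
Since E[X] ≥ 1, the first-moment bound is inconclusive at n = 15; it does NOT by itself certify R_4(3) > 15.

E[X] = 455/16 ≈ 28.437500; E[X] ≥ 1; first-moment method inconclusive here.


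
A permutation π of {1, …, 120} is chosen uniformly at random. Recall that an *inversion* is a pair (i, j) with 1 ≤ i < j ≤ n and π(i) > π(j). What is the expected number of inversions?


Write X = Σ X_I over the C(120, 2) = 7140 pairs i < j, with X_I the indicator of one inversion.
There are 7140 indicators.
For each fixed pair i < j, the values π(i) and π(j) are two distinct elements of {1, …, 120} in uniformly random order; by symmetry P[π(i) > π(j)] = 1/2.
By linearity: E[X] = 7140 · (1/2) = C(120, 2) · (1/2) = 7140/2 = 3570 ≈ 3570.00000.

E[X] = 3570 = 3570.00000.


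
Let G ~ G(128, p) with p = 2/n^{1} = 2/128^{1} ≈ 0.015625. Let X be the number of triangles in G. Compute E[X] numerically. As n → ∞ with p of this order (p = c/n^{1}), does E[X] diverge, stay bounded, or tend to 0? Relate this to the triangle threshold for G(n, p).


Number of potential triangles: C(128, 3) = 341376.
Each occurs with probability p³ ≈ (0.015625)³ ≈ 3.81469727e-06.
By linearity: E[X] = C(128, 3)·p³ ≈ 341376 · 3.81469727e-06 ≈ 1.302246.
Here α = 1, so p = 2/n is exactly at the triangle threshold p ~ 1/n. Asymptotically E[X] → c³/6 = 2³/6 = 4/3 ≈ 1.333333, a bounded constant. In this regime the triangle count is asymptotically Poisson(c³/6).

E[X] ≈ 1.302246; in regime p = Θ(1/n^{1}) E[X] stays bounded (at the triangle threshold p ~ 1/n).


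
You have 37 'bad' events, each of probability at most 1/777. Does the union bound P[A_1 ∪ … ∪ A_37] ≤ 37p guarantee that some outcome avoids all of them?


Union bound: P[∪_{i=1}^{37} A_i] ≤ Σ_i P[A_i] ≤ 37·p = 37·(1/777) = 1/21.
Numerically: 1/21 ≈ 0.0476190.
Is 1/21 < 1? YES.
Since P[∪ A_i] ≤ 1/21 < 1, the complement has P[∩ A_i^c] ≥ 1 − 1/21 = 20/21 > 0, so some outcome avoids every A_i.

37·p = 1/21 ≈ 0.0476190; existence CERTIFIED by the union bound.


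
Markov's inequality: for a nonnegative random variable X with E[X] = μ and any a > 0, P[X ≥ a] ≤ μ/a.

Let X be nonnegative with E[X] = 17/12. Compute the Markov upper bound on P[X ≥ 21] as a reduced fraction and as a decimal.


μ = E[X] = 17/12, a = 21.
Markov: P[X ≥ 21] ≤ μ/a = (17/12)/21 = 17/252.
Numerically: ≈ 0.067.
(Since a = 21 > μ = 1.417, the bound 17/252 is < 1 and informative.)

P[X ≥ 21] ≤ 17/252 ≈ 0.067.


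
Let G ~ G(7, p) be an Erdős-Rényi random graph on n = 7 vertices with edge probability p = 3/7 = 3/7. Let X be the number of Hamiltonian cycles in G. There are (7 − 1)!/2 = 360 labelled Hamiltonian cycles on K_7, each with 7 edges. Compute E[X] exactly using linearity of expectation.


K_7 has (7 − 1)!/2 = 360 labelled Hamiltonian cycles.
For each such Hamiltonian cycle H, let X_H = 1 if all 7 edges of H are present in G. Then P[X_H = 1] = p^{7} = (3/7)^{7} = 2187/823543.
By linearity of expectation: E[X] = Σ_H E[X_H] = 360 · p^{7} = 360 · 2187/823543 = 787320/823543.
Numerically: E[X] ≈ 0.95602.

E[X] = 360 · (3/7)^{7} = 787320/823543 ≈ 0.95602.


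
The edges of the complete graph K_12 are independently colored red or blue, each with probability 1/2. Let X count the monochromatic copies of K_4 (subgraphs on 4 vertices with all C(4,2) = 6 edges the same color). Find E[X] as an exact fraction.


Let X = Σ_S X_S over the C(12, 4) = 495 subsets S of size 4, where X_S = 1 if the K_4 on S is monochromatic.
For a fixed S, the K_4 on S has C(4, 2) = 6 edges. P[all 6 edges red] = (1/2)^6, and likewise for blue, so P[monochromatic] = 2·(1/2)^6 = 2^{1 − 6} = 1/32.
Summing: E[X] = C(12, 4) · 2^{1 − 6} = 495 · 1/32 = 495/32.
Numerically: E[X] ≈ 15.4688.

E[X] = C(12,4)·2^(1−C(4,2)) = 495/32 ≈ 15.4688.


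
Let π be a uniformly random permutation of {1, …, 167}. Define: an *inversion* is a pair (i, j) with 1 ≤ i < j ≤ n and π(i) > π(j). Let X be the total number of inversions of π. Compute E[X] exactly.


Write X = Σ X_I over the C(167, 2) = 13861 pairs i < j, with X_I the indicator of one inversion.
There are 13861 indicators.
For each fixed pair i < j, the values π(i) and π(j) are two distinct elements of {1, …, 167} in uniformly random order; by symmetry P[π(i) > π(j)] = 1/2.
By linearity: E[X] = 13861 · (1/2) = C(167, 2) · (1/2) = 13861/2 = 13861/2 ≈ 6930.500.

E[X] = 13861/2 = 6930.500.


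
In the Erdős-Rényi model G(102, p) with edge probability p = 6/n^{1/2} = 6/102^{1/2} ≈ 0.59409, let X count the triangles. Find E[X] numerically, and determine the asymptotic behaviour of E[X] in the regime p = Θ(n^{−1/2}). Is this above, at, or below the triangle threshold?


Number of potential triangles: C(102, 3) = 171700.
Each occurs with probability p³ ≈ (0.59409)³ ≈ 2.0967830e-01.
By linearity: E[X] = C(102, 3)·p³ ≈ 171700 · 2.0967830e-01 ≈ 36001.76466.
Since α = 1/2 < 1, p = c/n^{1/2} ≫ 1/n is above the triangle threshold p ~ 1/n. Asymptotically E[X] ~ (c³/6)·n^{3(1−α)} = (6³/6)·n^{1.5} → ∞; triangles are abundant w.h.p.

E[X] ≈ 36001.76466; in regime p = Θ(1/n^{1/2}) E[X] diverges (above the triangle threshold p ~ 1/n).


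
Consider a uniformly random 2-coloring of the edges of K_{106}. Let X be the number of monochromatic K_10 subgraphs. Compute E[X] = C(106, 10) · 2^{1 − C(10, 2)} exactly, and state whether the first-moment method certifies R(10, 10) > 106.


E[X] = C(106, 10) · 2^{1 − 45} = 31853506369685 · 2^{−44} = 31853506369685/17592186044416.
As a reduced fraction: E[X] = 31853506369685/17592186044416 ≈ 1.810662.
Is E[X] < 1? NO.
Since E[X] ≥ 1, the first-moment bound is inconclusive at n = 106; it does NOT by itself certify R(10, 10) > 106.

E[X] = 31853506369685/17592186044416 ≈ 1.810662; E[X] ≥ 1; first-moment method inconclusive here.


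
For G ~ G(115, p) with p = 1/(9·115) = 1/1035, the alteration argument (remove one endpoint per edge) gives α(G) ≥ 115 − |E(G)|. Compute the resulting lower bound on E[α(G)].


E[|E(G)|] = C(115, 2)·p = 6555 · (1/1035) = 19/3.
E[α(G)] ≥ n − E[|E(G)|] = 115 − 19/3 = 326/3.
Numerically: ≈ 108.666667.
(This is only a lower bound; the true E[α(G)] may be larger.)

E[α(G)] ≥ 326/3 ≈ 108.666667.


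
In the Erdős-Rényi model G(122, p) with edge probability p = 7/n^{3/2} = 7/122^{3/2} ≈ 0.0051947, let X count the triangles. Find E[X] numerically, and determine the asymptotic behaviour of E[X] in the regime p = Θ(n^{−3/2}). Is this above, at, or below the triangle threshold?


Number of potential triangles: C(122, 3) = 295240.
Each occurs with probability p³ ≈ (0.0051947)³ ≈ 1.4017639e-07.
By linearity: E[X] = C(122, 3)·p³ ≈ 295240 · 1.4017639e-07 ≈ 0.04139.
Since α = 3/2 > 1, p = c/n^{3/2} = o(1/n) is below the triangle threshold p ~ 1/n. Asymptotically E[X] ~ (c³/6)·n^{3(1−α)} = (7³/6)·n^{-1.5} → 0, so by Markov's inequality G has no triangles w.h.p.

E[X] ≈ 0.04139; in regime p = Θ(1/n^{3/2}) E[X] tends to 0 (below the triangle threshold p ~ 1/n).


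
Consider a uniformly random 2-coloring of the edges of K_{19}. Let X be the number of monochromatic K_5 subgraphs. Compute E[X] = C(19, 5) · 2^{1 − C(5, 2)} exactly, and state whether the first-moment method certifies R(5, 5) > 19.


E[X] = C(19, 5) · 2^{1 − 10} = 11628 · 2^{−9} = 11628/512.
As a reduced fraction: E[X] = 2907/128 ≈ 22.7109.
Is E[X] < 1? NO.
Since E[X] ≥ 1, the first-moment bound is inconclusive at n = 19; it does NOT by itself certify R(5, 5) > 19.

E[X] = 2907/128 ≈ 22.7109; E[X] ≥ 1; first-moment method inconclusive here.


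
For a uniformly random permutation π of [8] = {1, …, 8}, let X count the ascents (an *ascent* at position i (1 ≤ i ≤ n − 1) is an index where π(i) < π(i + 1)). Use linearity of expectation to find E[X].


Write X = Σ X_I over i = 1, …, 7, with X_I the indicator of one ascent.
There are 7 indicators.
For each fixed i, the pair (π(i), π(i+1)) is a uniformly random ordered pair of distinct values from {1, …, 8}; by symmetry P[π(i) < π(i+1)] = 1/2.
By linearity: E[X] = 7 · (1/2) = (8 − 1) · (1/2) = 7/2 ≈ 3.500.

E[X] = 7/2 = 3.500.


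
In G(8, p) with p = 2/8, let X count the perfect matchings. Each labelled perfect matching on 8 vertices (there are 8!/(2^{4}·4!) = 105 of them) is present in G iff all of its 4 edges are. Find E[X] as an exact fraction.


K_8 has 8!/(2^{4}·4!) = 105 labelled perfect matchings.
For each such perfect matching H, let X_H = 1 if all 4 edges of H are present in G. Then P[X_H = 1] = p^{4} = (1/4)^{4} = 1/256.
Summing the indicators: E[X] = Σ_H E[X_H] = 105 · p^{4} = 105 · 1/256 = 105/256.
Numerically: E[X] ≈ 0.41.

E[X] = 105 · (1/4)^{4} = 105/256 ≈ 0.41.


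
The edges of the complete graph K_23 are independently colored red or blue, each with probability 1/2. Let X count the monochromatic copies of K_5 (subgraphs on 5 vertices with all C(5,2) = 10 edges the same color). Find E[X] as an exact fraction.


Let X = Σ_S X_S over the C(23, 5) = 33649 subsets S of size 5, where X_S = 1 if the K_5 on S is monochromatic.
For a fixed S, the K_5 on S has C(5, 2) = 10 edges. P[all 10 edges red] = (1/2)^10, and likewise for blue, so P[monochromatic] = 2·(1/2)^10 = 2^{1 − 10} = 1/512.
By linearity of expectation: E[X] = C(23, 5) · 2^{1 − 10} = 33649 · 1/512 = 33649/512.
Numerically: E[X] ≈ 65.7207.

E[X] = C(23,5)·2^(1−C(5,2)) = 33649/512 ≈ 65.7207.


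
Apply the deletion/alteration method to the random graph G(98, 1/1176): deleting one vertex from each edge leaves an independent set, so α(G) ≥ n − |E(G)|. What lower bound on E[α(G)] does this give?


E[|E(G)|] = C(98, 2)·p = 4753 · (1/1176) = 97/24.
E[α(G)] ≥ n − E[|E(G)|] = 98 − 97/24 = 2255/24.
Numerically: ≈ 93.95833.
(This is only a lower bound; the true E[α(G)] may be larger.)

E[α(G)] ≥ 2255/24 ≈ 93.95833.


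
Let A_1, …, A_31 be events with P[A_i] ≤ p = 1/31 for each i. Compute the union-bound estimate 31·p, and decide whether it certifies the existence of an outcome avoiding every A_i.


Union bound: P[∪_{i=1}^{31} A_i] ≤ Σ_i P[A_i] ≤ 31·p = 31·(1/31) = 1.
Numerically: 1 ≈ 1.00000.
Is 1 < 1? NO.
Since the bound 1 is ≥ 1, the union bound is uninformative here; it does NOT by itself certify existence.

31·p = 1 ≈ 1.00000; existence NOT certified by the union bound.


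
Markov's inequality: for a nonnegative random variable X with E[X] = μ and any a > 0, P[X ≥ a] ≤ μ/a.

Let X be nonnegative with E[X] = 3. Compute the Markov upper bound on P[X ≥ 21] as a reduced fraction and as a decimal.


μ = E[X] = 3, a = 21.
Markov: P[X ≥ 21] ≤ μ/a = (3)/21 = 1/7.
Numerically: ≈ 0.1429.
(Since a = 21 > μ = 3.0000, the bound 1/7 is < 1 and informative.)

P[X ≥ 21] ≤ 1/7 ≈ 0.1429.


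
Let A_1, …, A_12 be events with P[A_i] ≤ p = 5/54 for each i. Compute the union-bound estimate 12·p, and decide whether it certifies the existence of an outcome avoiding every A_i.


Union bound: P[∪_{i=1}^{12} A_i] ≤ Σ_i P[A_i] ≤ 12·p = 12·(5/54) = 10/9.
Numerically: 10/9 ≈ 1.1111.
Is 10/9 < 1? NO.
Since the bound 10/9 is ≥ 1, the union bound is uninformative here; it does NOT by itself certify existence.

12·p = 10/9 ≈ 1.1111; existence NOT certified by the union bound.


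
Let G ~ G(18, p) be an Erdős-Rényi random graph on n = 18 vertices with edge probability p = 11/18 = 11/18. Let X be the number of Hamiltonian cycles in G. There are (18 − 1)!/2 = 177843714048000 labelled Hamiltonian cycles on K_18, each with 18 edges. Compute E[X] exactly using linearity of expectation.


K_18 has (18 − 1)!/2 = 177843714048000 labelled Hamiltonian cycles.
For each such Hamiltonian cycle H, let X_H = 1 if all 18 edges of H are present in G. Then P[X_H = 1] = p^{18} = (11/18)^{18} = 5559917313492231481/39346408075296537575424.
By linearity: E[X] = Σ_H E[X_H] = 177843714048000 · p^{18} = 177843714048000 · 5559917313492231481/39346408075296537575424 = 82786473808235140223154875/3294258113514384.
Numerically: E[X] ≈ 2.5131e+10.

E[X] = 177843714048000 · (11/18)^{18} = 82786473808235140223154875/3294258113514384 ≈ 2.5131e+10.


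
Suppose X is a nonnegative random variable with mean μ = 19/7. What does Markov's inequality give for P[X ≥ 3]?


μ = E[X] = 19/7, a = 3.
Markov: P[X ≥ 3] ≤ μ/a = (19/7)/3 = 19/21.
Numerically: ≈ 0.905.
(Since a = 3 > μ = 2.714, the bound 19/21 is < 1 and informative.)

P[X ≥ 3] ≤ 19/21 ≈ 0.905.


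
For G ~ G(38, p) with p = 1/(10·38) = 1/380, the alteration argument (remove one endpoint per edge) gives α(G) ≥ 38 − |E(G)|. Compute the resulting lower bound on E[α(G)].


E[|E(G)|] = C(38, 2)·p = 703 · (1/380) = 37/20.
E[α(G)] ≥ n − E[|E(G)|] = 38 − 37/20 = 723/20.
Numerically: ≈ 36.150.
(This is only a lower bound; the true E[α(G)] may be larger.)

E[α(G)] ≥ 723/20 ≈ 36.150.


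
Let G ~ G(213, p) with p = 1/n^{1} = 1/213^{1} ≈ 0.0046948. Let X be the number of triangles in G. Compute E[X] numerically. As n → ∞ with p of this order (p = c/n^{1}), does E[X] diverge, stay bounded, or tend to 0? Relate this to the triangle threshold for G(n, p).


Number of potential triangles: C(213, 3) = 1587986.
Each occurs with probability p³ ≈ (0.0046948)³ ≈ 1.0348114e-07.
By linearity: E[X] = C(213, 3)·p³ ≈ 1587986 · 1.0348114e-07 ≈ 0.16433.
Here α = 1, so p = 1/n is exactly at the triangle threshold p ~ 1/n. Asymptotically E[X] → c³/6 = 1³/6 = 1/6 ≈ 0.16667, a bounded constant. In this regime the triangle count is asymptotically Poisson(c³/6).

E[X] ≈ 0.16433; in regime p = Θ(1/n^{1}) E[X] stays bounded (at the triangle threshold p ~ 1/n).


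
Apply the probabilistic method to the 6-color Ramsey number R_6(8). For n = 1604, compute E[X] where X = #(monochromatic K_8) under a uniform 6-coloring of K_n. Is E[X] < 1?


E[X] = C(1604, 8) · 6^{1 − 28} = 1067877273673000226280 · 6^{−27} = 1067877273673000226280/1023490369077469249536.
As a reduced fraction: E[X] = 44494886403041676095/42645432044894552064 ≈ 1.0434.
Is E[X] < 1? NO.
Since E[X] ≥ 1, the first-moment bound is inconclusive at n = 1604; it does NOT by itself certify R_6(8) > 1604.

E[X] = 44494886403041676095/42645432044894552064 ≈ 1.0434; E[X] ≥ 1; first-moment method inconclusive here.


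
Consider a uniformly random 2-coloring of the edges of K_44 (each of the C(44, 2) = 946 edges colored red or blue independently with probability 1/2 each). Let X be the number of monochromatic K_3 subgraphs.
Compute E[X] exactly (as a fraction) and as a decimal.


Let X = Σ_S X_S over the C(44, 3) = 13244 subsets S of size 3, where X_S = 1 if the K_3 on S is monochromatic.
For a fixed S, the K_3 on S has C(3, 2) = 3 edges. P[all 3 edges red] = (1/2)^3, and likewise for blue, so P[monochromatic] = 2·(1/2)^3 = 2^{1 − 3} = 1/4.
Summing: E[X] = C(44, 3) · 2^{1 − 3} = 13244 · 1/4 = 3311.
Numerically: E[X] ≈ 3311.000000.

E[X] = C(44,3)·2^(1−C(3,2)) = 3311 ≈ 3311.000000.


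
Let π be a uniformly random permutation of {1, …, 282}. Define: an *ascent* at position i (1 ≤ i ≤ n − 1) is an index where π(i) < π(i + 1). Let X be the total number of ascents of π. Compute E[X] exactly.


Write X = Σ X_I over i = 1, …, 281, with X_I the indicator of one ascent.
There are 281 indicators.
For each fixed i, the pair (π(i), π(i+1)) is a uniformly random ordered pair of distinct values from {1, …, 282}; by symmetry P[π(i) < π(i+1)] = 1/2.
By linearity: E[X] = 281 · (1/2) = (282 − 1) · (1/2) = 281/2 ≈ 140.5000.

E[X] = 281/2 = 140.5000.


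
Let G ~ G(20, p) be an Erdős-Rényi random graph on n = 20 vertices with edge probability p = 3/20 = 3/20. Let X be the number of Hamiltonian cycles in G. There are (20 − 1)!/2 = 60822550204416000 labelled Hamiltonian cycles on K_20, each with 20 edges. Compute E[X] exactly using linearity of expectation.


K_20 has (20 − 1)!/2 = 60822550204416000 labelled Hamiltonian cycles.
For each such Hamiltonian cycle H, let X_H = 1 if all 20 edges of H are present in G. Then P[X_H = 1] = p^{20} = (3/20)^{20} = 3486784401/104857600000000000000000000.
By linearity: E[X] = Σ_H E[X_H] = 60822550204416000 · p^{20} = 60822550204416000 · 3486784401/104857600000000000000000000 = 51776152168407487821/25600000000000000000.
Numerically: E[X] ≈ 2.0225.

E[X] = 60822550204416000 · (3/20)^{20} = 51776152168407487821/25600000000000000000 ≈ 2.0225.


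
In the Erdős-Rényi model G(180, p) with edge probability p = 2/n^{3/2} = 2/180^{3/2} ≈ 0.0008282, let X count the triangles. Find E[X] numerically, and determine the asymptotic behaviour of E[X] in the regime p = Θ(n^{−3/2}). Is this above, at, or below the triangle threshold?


Number of potential triangles: C(180, 3) = 955860.
Each occurs with probability p³ ≈ (0.0008282)³ ≈ 5.680201e-10.
By linearity: E[X] = C(180, 3)·p³ ≈ 955860 · 5.680201e-10 ≈ 0.0005.
Since α = 3/2 > 1, p = c/n^{3/2} = o(1/n) is below the triangle threshold p ~ 1/n. Asymptotically E[X] ~ (c³/6)·n^{3(1−α)} = (2³/6)·n^{-1.5} → 0, so by Markov's inequality G has no triangles w.h.p.

E[X] ≈ 0.0005; in regime p = Θ(1/n^{3/2}) E[X] tends to 0 (below the triangle threshold p ~ 1/n).


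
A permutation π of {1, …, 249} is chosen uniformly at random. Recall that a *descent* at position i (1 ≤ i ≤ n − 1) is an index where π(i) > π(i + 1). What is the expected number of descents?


Write X = Σ X_I over i = 1, …, 248, with X_I the indicator of one descent.
There are 248 indicators.
For each fixed i, the pair (π(i), π(i+1)) is a uniformly random ordered pair of distinct values from {1, …, 249}; by symmetry P[π(i) > π(i+1)] = 1/2.
By linearity: E[X] = 248 · (1/2) = (249 − 1) · (1/2) = 124 ≈ 124.000.

E[X] = 124 = 124.000.


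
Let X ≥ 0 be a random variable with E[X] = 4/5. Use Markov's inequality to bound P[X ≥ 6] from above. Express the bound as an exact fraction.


μ = E[X] = 4/5, a = 6.
Markov: P[X ≥ 6] ≤ μ/a = (4/5)/6 = 2/15.
Numerically: ≈ 0.133333.
(Since a = 6 > μ = 0.800000, the bound 2/15 is < 1 and informative.)

P[X ≥ 6] ≤ 2/15 ≈ 0.133333.


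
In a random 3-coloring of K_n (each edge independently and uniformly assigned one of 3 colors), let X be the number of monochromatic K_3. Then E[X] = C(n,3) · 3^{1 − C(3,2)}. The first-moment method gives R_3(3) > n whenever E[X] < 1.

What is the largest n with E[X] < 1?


We need C(n, 3) · 3^{1 − 3} < 1, i.e. C(n, 3) < 3^{3 − 1} = 9.
Check values of n near the boundary:
  n = 3: C(3, 3) = 1; 1 < 9? YES
  n = 4: C(4, 3) = 4; 4 < 9? YES
  n = 5: C(5, 3) = 10; 10 < 9? NO
  n = 6: C(6, 3) = 20; 20 < 9? NO
  n = 7: C(7, 3) = 35; 35 < 9? NO
The largest n with C(n, 3) < 9 is n = 4 (where E[X] = 4/9 ≈ 0.4444444). Hence R_3(3) > 4, i.e. R_3(3) ≥ 5.

Largest n = 4; hence R_3(3) > 4.


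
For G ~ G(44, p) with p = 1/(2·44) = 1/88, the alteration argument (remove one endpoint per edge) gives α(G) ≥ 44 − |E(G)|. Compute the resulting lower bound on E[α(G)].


E[|E(G)|] = C(44, 2)·p = 946 · (1/88) = 43/4.
E[α(G)] ≥ n − E[|E(G)|] = 44 − 43/4 = 133/4.
Numerically: ≈ 33.250000.
(This is only a lower bound; the true E[α(G)] may be larger.)

E[α(G)] ≥ 133/4 ≈ 33.250000.


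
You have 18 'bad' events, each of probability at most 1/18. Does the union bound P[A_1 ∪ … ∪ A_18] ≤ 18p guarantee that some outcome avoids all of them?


Union bound: P[∪_{i=1}^{18} A_i] ≤ Σ_i P[A_i] ≤ 18·p = 18·(1/18) = 1.
Numerically: 1 ≈ 1.0000.
Is 1 < 1? NO.
Since the bound 1 is ≥ 1, the union bound is uninformative here; it does NOT by itself certify existence.

18·p = 1 ≈ 1.0000; existence NOT certified by the union bound.


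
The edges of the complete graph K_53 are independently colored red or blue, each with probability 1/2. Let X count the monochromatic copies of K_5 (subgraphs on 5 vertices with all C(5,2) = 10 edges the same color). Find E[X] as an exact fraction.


Let X = Σ_S X_S over the C(53, 5) = 2869685 subsets S of size 5, where X_S = 1 if the K_5 on S is monochromatic.
For a fixed S, the K_5 on S has C(5, 2) = 10 edges. P[all 10 edges red] = (1/2)^10, and likewise for blue, so P[monochromatic] = 2·(1/2)^10 = 2^{1 − 10} = 1/512.
By linearity: E[X] = C(53, 5) · 2^{1 − 10} = 2869685 · 1/512 = 2869685/512.
Numerically: E[X] ≈ 5604.8535.

E[X] = C(53,5)·2^(1−C(5,2)) = 2869685/512 ≈ 5604.8535.


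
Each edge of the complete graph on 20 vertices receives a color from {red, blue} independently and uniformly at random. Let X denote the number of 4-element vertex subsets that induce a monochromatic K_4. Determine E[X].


Let X = Σ_S X_S over the C(20, 4) = 4845 subsets S of size 4, where X_S = 1 if the K_4 on S is monochromatic.
For a fixed S, the K_4 on S has C(4, 2) = 6 edges. P[all 6 edges red] = (1/2)^6, and likewise for blue, so P[monochromatic] = 2·(1/2)^6 = 2^{1 − 6} = 1/32.
Summing: E[X] = C(20, 4) · 2^{1 − 6} = 4845 · 1/32 = 4845/32.
Numerically: E[X] ≈ 151.4062.

E[X] = C(20,4)·2^(1−C(4,2)) = 4845/32 ≈ 151.4062.


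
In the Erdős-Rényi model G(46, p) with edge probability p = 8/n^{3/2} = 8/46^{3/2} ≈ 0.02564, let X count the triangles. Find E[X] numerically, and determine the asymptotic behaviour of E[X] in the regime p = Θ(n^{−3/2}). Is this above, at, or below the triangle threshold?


Number of potential triangles: C(46, 3) = 15180.
Each occurs with probability p³ ≈ (0.02564)³ ≈ 1.686008e-05.
By linearity: E[X] = C(46, 3)·p³ ≈ 15180 · 1.686008e-05 ≈ 0.2559.
Since α = 3/2 > 1, p = c/n^{3/2} = o(1/n) is below the triangle threshold p ~ 1/n. Asymptotically E[X] ~ (c³/6)·n^{3(1−α)} = (8³/6)·n^{-1.5} → 0, so by Markov's inequality G has no triangles w.h.p.

E[X] ≈ 0.2559; in regime p = Θ(1/n^{3/2}) E[X] tends to 0 (below the triangle threshold p ~ 1/n).


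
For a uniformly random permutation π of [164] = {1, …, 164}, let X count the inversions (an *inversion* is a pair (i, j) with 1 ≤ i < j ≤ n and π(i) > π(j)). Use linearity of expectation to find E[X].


Write X = Σ X_I over the C(164, 2) = 13366 pairs i < j, with X_I the indicator of one inversion.
There are 13366 indicators.
For each fixed pair i < j, the values π(i) and π(j) are two distinct elements of {1, …, 164} in uniformly random order; by symmetry P[π(i) > π(j)] = 1/2.
By linearity: E[X] = 13366 · (1/2) = C(164, 2) · (1/2) = 13366/2 = 6683 ≈ 6683.000000.

E[X] = 6683 = 6683.000000.


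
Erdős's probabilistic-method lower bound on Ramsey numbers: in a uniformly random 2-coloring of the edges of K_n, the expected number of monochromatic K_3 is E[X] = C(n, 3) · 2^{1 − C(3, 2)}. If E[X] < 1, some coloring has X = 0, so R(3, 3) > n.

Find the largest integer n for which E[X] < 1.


We need C(n, 3) · 2^{1 − 3} < 1, i.e. C(n, 3) < 2^{3 − 1} = 4.
Check values of n near the boundary:
  n = 3: C(3, 3) = 1; 1 < 4? YES
  n = 4: C(4, 3) = 4; 4 < 4? NO
  n = 5: C(5, 3) = 10; 10 < 4? NO
  n = 6: C(6, 3) = 20; 20 < 4? NO
The largest n with C(n, 3) < 4 is n = 3 (where E[X] = 1/4 ≈ 0.250000). Hence R(3, 3) > 3, i.e. R(3, 3) ≥ 4.

Largest n = 3; hence R(3, 3) > 3.
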